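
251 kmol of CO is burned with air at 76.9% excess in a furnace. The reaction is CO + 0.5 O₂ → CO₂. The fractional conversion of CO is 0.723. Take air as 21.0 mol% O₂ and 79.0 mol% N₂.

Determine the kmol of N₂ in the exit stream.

Stoichiometric O₂ = 0.5 × 251 = 125.5 kmol; O₂ fed = 125.5 × 1.769 = 222 kmol.
N₂ fed = 222 × 79/21 = 835.2 kmol.
Fuel reacted = 0.723 × 251 → ξ = 181.5 kmol.
Outlet (n = n₀ + ν ξ):
  CO: 251 − 1(181.5) = 69.53
  O₂: 222 − 0.5(181.5) = 131.3
  N₂: 835.2 (inert)
  CO₂: 0 + 1(181.5) = 181.5

835 kmol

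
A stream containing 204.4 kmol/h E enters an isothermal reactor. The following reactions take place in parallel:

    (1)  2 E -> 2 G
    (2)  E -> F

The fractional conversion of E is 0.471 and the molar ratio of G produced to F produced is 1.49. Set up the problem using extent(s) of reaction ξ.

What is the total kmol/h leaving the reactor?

Conversion of E: E consumed = 0.471 × 204.4 = 96.27 kmol/h = 2ξ₁ + 1ξ₂.
Selectivity: 2ξ₁ / (1ξ₂) = 1.49 → ξ₁ = 0.745 ξ₂.
Substitute: (2·0.745 + 1) ξ₂ = 96.27 → ξ₂ = 38.66 kmol/h, ξ₁ = 28.8 kmol/h.
Outlet amounts (n = n₀ + Σ ν·ξ):
  E: 204.4 − 2(28.8) − 1(38.66) = 108.1
  G: 0 + 2(28.8) = 57.61
  F: 0 + 1(38.66) = 38.66
Total out = 108.1 + 57.61 + 38.66 = 204.4 kmol/h.

204 kmol/h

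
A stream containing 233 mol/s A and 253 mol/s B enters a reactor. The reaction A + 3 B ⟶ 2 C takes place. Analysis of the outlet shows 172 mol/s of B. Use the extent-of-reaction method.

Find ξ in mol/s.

For B: n = n₀ − 3ξ → 172 = 253 − 3ξ, giving ξ = 27 mol/s.
Outlet amounts (n = n₀ + ν ξ):
  A: 233 − 1(27) = 206
  B: 253 − 3(27) = 172
  C: 0 + 2(27) = 54

ξ = 27 mol/s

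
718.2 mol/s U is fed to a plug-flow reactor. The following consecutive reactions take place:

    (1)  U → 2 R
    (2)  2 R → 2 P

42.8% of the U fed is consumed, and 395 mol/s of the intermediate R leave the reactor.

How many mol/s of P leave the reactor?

Conversion of U: U consumed = 1ξ₁ = 0.428 × 718.2 → ξ₁ = 307.4 mol/s.
R balance: n_R = 0 + 2ξ₁ − 2ξ₂ = 395 → ξ₂ = (2·307.4 − 395)/2 = 109.9 mol/s.
Outlet amounts (n = n₀ + Σ ν·ξ):
  U: 718.2 − 1(307.4) = 410.8
  R: 0 + 2(307.4) − 2(109.9) = 395
  P: 0 + 2(109.9) = 219.8

220 mol/s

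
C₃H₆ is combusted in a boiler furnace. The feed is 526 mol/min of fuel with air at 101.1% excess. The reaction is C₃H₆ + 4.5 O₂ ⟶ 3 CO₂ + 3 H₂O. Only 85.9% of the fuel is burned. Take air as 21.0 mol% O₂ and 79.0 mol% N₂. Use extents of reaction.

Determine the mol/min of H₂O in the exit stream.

1360 mol/min

Stoichiometric O₂ = 4.5 × 526 = 2367 mol/min; O₂ fed = 2367 × 2.011 = 4760 mol/min.
N₂ fed = 4760 × 79/21 = 17910 mol/min.
Fuel reacted = 0.859 × 526 → ξ = 451.8 mol/min.
Outlet (n = n₀ + ν ξ):
  C₃H₆: 526 − 1(451.8) = 74.17
  O₂: 4760 − 4.5(451.8) = 2727
  N₂: 17910 (inert)
  CO₂: 0 + 3(451.8) = 1356
  H₂O: 0 + 3(451.8) = 1356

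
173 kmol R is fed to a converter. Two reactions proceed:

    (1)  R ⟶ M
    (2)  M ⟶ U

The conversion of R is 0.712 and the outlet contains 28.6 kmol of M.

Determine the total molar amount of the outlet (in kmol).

173 kmol

Conversion of R: R consumed = 1ξ₁ = 0.712 × 173 → ξ₁ = 123.2 kmol.
M balance: n_M = 0 + 1ξ₁ − 1ξ₂ = 28.6 → ξ₂ = (1·123.2 − 28.6)/1 = 94.58 kmol.
Outlet amounts (n = n₀ + Σ ν·ξ):
  R: 173 − 1(123.2) = 49.82
  M: 0 + 1(123.2) − 1(94.58) = 28.6
  U: 0 + 1(94.58) = 94.58
Total out = 49.82 + 28.6 + 94.58 = 173 kmol.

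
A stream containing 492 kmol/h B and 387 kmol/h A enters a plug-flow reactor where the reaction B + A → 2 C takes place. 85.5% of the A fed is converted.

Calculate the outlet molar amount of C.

662 kmol/h

A reacted = 0.855 × 387 = 330.9 kmol/h; ν_A = −1, so ξ = 330.9/1 = 330.9 kmol/h.
Outlet amounts (n = n₀ + ν ξ):
  B: 492 − 1(330.9) = 161.1
  A: 387 − 1(330.9) = 56.12
  C: 0 + 2(330.9) = 661.8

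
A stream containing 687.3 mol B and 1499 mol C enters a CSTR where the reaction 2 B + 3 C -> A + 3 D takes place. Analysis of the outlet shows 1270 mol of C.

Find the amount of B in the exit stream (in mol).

For C: n = n₀ − 3ξ → 1270 = 1499 − 3ξ, giving ξ = 76.33 mol.
Outlet amounts (n = n₀ + ν ξ):
  B: 687.3 − 2(76.33) = 534.6
  C: 1499 − 3(76.33) = 1270
  A: 0 + 1(76.33) = 76.33
  D: 0 + 3(76.33) = 229

535 mol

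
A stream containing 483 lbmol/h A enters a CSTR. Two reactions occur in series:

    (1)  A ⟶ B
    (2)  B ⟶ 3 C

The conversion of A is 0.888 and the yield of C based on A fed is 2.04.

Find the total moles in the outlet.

Conversion of A: A consumed = 1ξ₁ = 0.888 × 483 → ξ₁ = 428.9 lbmol/h.
Yield of C: 3ξ₂ / 483 = 2.04 → ξ₂ = 328.4 lbmol/h.
Outlet amounts (n = n₀ + Σ ν·ξ):
  A: 483 − 1(428.9) = 54.1
  B: 0 + 1(428.9) − 1(328.4) = 100.5
  C: 0 + 3(328.4) = 985.3
Total out = 54.1 + 100.5 + 985.3 = 1140 lbmol/h.

1140 lbmol/h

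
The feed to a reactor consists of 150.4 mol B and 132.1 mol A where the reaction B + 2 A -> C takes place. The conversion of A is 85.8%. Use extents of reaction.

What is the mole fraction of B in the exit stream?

0.554

A reacted = 0.858 × 132.1 = 113.3 mol; ν_A = −2, so ξ = 113.3/2 = 56.67 mol.
Outlet amounts (n = n₀ + ν ξ):
  B: 150.4 − 1(56.67) = 93.73
  A: 132.1 − 2(56.67) = 18.76
  C: 0 + 1(56.67) = 56.67
Total out = 169.2 mol; y_B = 93.73 / 169.2 = 0.5541.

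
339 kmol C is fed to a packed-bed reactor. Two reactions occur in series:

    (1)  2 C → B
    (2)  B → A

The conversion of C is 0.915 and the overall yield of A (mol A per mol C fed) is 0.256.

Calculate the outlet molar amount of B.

Conversion of C: C consumed = 2ξ₁ = 0.915 × 339 → ξ₁ = 155.1 kmol.
Yield of A: 1ξ₂ / 339 = 0.256 → ξ₂ = 86.78 kmol.
Outlet amounts (n = n₀ + Σ ν·ξ):
  C: 339 − 2(155.1) = 28.81
  B: 0 + 1(155.1) − 1(86.78) = 68.31
  A: 0 + 1(86.78) = 86.78

68.3 kmol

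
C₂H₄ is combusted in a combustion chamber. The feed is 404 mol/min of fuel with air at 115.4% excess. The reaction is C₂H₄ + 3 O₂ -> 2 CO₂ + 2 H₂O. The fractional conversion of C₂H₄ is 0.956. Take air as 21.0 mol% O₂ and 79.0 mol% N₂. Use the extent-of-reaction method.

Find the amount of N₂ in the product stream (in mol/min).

Stoichiometric O₂ = 3 × 404 = 1212 mol/min; O₂ fed = 1212 × 2.154 = 2611 mol/min.
N₂ fed = 2611 × 79/21 = 9821 mol/min.
Fuel reacted = 0.956 × 404 → ξ = 386.2 mol/min.
Outlet (n = n₀ + ν ξ):
  C₂H₄: 404 − 1(386.2) = 17.78
  O₂: 2611 − 3(386.2) = 1452
  N₂: 9821 (inert)
  CO₂: 0 + 2(386.2) = 772.4
  H₂O: 0 + 2(386.2) = 772.4

9820 mol/min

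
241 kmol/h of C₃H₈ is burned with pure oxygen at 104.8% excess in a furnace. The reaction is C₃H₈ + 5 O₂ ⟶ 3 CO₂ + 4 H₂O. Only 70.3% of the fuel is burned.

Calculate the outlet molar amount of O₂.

Stoichiometric O₂ = 5 × 241 = 1205 kmol/h; O₂ fed = 1205 × 2.048 = 2468 kmol/h.
Fuel reacted = 0.703 × 241 → ξ = 169.4 kmol/h.
Outlet (n = n₀ + ν ξ):
  C₃H₈: 241 − 1(169.4) = 71.58
  O₂: 2468 − 5(169.4) = 1621
  CO₂: 0 + 3(169.4) = 508.3
  H₂O: 0 + 4(169.4) = 677.7

1620 kmol/h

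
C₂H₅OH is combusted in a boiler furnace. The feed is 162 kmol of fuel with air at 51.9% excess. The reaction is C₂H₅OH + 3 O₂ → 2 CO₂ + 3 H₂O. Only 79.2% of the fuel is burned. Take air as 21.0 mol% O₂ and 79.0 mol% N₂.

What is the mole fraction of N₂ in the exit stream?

0.73

Stoichiometric O₂ = 3 × 162 = 486 kmol; O₂ fed = 486 × 1.519 = 738.2 kmol.
N₂ fed = 738.2 × 79/21 = 2777 kmol.
Fuel reacted = 0.792 × 162 → ξ = 128.3 kmol.
Outlet (n = n₀ + ν ξ):
  C₂H₅OH: 162 − 1(128.3) = 33.7
  O₂: 738.2 − 3(128.3) = 353.3
  N₂: 2777 (inert)
  CO₂: 0 + 2(128.3) = 256.6
  H₂O: 0 + 3(128.3) = 384.9
Total out = 3806 kmol; y_N₂ = 2777 / 3806 = 0.7297.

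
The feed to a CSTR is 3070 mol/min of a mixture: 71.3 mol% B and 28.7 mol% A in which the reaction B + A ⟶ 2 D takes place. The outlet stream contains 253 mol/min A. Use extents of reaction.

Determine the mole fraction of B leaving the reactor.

For A: n = n₀ − 1ξ → 253 = 881.1 − 1ξ, giving ξ = 628.1 mol/min.
Outlet amounts (n = n₀ + ν ξ):
  B: 2189 − 1(628.1) = 1561
  A: 881.1 − 1(628.1) = 253
  D: 0 + 2(628.1) = 1256
Total out = 3070 mol/min; y_B = 1561 / 3070 = 0.5084.

0.508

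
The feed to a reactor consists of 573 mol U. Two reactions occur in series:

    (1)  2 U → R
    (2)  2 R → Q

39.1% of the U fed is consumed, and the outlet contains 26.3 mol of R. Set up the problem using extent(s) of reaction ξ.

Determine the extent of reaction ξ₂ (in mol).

Conversion of U: U consumed = 2ξ₁ = 0.391 × 573 → ξ₁ = 112 mol.
R balance: n_R = 0 + 1ξ₁ − 2ξ₂ = 26.3 → ξ₂ = (1·112 − 26.3)/2 = 42.86 mol.
Outlet amounts (n = n₀ + Σ ν·ξ):
  U: 573 − 2(112) = 349
  R: 0 + 1(112) − 2(42.86) = 26.3
  Q: 0 + 1(42.86) = 42.86

ξ₂ = 42.9 mol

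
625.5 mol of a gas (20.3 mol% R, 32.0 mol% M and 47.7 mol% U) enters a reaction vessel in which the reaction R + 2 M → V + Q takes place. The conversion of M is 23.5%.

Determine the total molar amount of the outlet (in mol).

M reacted = 0.235 × 200.2 = 47.04 mol; ν_M = −2, so ξ = 47.04/2 = 23.52 mol.
Outlet amounts (n = n₀ + ν ξ):
  R: 127 − 1(23.52) = 103.5
  M: 200.2 − 2(23.52) = 153.1
  V: 0 + 1(23.52) = 23.52
  Q: 0 + 1(23.52) = 23.52
  U: 298.4 (inert)
Total out = 103.5 + 153.1 + 23.52 + 23.52 + 298.4 = 602 mol.

602 mol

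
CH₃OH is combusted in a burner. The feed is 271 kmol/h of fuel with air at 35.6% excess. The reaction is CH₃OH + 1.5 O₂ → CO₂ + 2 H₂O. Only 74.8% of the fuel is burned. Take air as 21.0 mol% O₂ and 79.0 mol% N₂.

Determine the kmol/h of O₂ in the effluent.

Stoichiometric O₂ = 1.5 × 271 = 406.5 kmol/h; O₂ fed = 406.5 × 1.356 = 551.2 kmol/h.
N₂ fed = 551.2 × 79/21 = 2074 kmol/h.
Fuel reacted = 0.748 × 271 → ξ = 202.7 kmol/h.
Outlet (n = n₀ + ν ξ):
  CH₃OH: 271 − 1(202.7) = 68.29
  O₂: 551.2 − 1.5(202.7) = 247.2
  N₂: 2074 (inert)
  CO₂: 0 + 1(202.7) = 202.7
  H₂O: 0 + 2(202.7) = 405.4

247 kmol/h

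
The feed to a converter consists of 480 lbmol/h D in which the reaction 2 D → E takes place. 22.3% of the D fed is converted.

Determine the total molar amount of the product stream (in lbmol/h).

D reacted = 0.223 × 480 = 107 lbmol/h; ν_D = −2, so ξ = 107/2 = 53.52 lbmol/h.
Outlet amounts (n = n₀ + ν ξ):
  D: 480 − 2(53.52) = 373
  E: 0 + 1(53.52) = 53.52
Total out = 373 + 53.52 = 426.5 lbmol/h.

426 lbmol/h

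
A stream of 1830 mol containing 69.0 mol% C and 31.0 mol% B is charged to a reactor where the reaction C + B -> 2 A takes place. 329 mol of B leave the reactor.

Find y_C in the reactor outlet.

For B: n = n₀ − 1ξ → 329 = 567.3 − 1ξ, giving ξ = 238.3 mol.
Outlet amounts (n = n₀ + ν ξ):
  C: 1263 − 1(238.3) = 1024
  B: 567.3 − 1(238.3) = 329
  A: 0 + 2(238.3) = 476.6
Total out = 1830 mol; y_C = 1024 / 1830 = 0.5598.

0.56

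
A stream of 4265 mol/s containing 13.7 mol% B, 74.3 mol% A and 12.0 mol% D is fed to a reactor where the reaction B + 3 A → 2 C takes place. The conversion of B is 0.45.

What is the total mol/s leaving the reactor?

B reacted = 0.45 × 584.3 = 262.9 mol/s; ν_B = −1, so ξ = 262.9/1 = 262.9 mol/s.
Outlet amounts (n = n₀ + ν ξ):
  B: 584.3 − 1(262.9) = 321.4
  A: 3169 − 3(262.9) = 2380
  C: 0 + 2(262.9) = 525.9
  D: 511.8 (inert)
Total out = 321.4 + 2380 + 525.9 + 511.8 = 3739 mol/s.

3740 mol/s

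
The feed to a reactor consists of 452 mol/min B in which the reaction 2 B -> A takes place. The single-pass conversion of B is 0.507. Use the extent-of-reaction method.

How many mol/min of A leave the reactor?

115 mol/min

B reacted = 0.507 × 452 = 229.2 mol/min; ν_B = −2, so ξ = 229.2/2 = 114.6 mol/min.
Outlet amounts (n = n₀ + ν ξ):
  B: 452 − 2(114.6) = 222.8
  A: 0 + 1(114.6) = 114.6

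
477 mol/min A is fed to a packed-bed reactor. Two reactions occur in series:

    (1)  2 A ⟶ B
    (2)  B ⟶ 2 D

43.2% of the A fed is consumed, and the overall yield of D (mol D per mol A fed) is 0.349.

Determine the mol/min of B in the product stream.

Conversion of A: A consumed = 2ξ₁ = 0.432 × 477 → ξ₁ = 103 mol/min.
Yield of D: 2ξ₂ / 477 = 0.349 → ξ₂ = 83.24 mol/min.
Outlet amounts (n = n₀ + Σ ν·ξ):
  A: 477 − 2(103) = 270.9
  B: 0 + 1(103) − 1(83.24) = 19.8
  D: 0 + 2(83.24) = 166.5

19.8 mol/min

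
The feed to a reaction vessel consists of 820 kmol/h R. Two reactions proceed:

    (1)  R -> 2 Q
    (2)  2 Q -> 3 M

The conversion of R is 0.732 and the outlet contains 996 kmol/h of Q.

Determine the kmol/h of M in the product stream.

307 kmol/h

Conversion of R: R consumed = 1ξ₁ = 0.732 × 820 → ξ₁ = 600.2 kmol/h.
Q balance: n_Q = 0 + 2ξ₁ − 2ξ₂ = 996 → ξ₂ = (2·600.2 − 996)/2 = 102.2 kmol/h.
Outlet amounts (n = n₀ + Σ ν·ξ):
  R: 820 − 1(600.2) = 219.8
  Q: 0 + 2(600.2) − 2(102.2) = 996
  M: 0 + 3(102.2) = 306.7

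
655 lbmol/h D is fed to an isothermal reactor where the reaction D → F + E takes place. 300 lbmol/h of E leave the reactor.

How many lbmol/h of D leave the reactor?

For E: n = n₀ + 1ξ → 300 = 0 + 1ξ, giving ξ = 300 lbmol/h.
Outlet amounts (n = n₀ + ν ξ):
  D: 655 − 1(300) = 355
  F: 0 + 1(300) = 300
  E: 0 + 1(300) = 300

355 lbmol/h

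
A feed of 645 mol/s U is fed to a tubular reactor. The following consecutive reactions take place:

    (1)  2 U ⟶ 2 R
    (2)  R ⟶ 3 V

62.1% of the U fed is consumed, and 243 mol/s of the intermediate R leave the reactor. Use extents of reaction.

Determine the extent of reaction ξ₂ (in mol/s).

ξ₂ = 158 mol/s

Conversion of U: U consumed = 2ξ₁ = 0.621 × 645 → ξ₁ = 200.3 mol/s.
R balance: n_R = 0 + 2ξ₁ − 1ξ₂ = 243 → ξ₂ = (2·200.3 − 243)/1 = 157.5 mol/s.
Outlet amounts (n = n₀ + Σ ν·ξ):
  U: 645 − 2(200.3) = 244.5
  R: 0 + 2(200.3) − 1(157.5) = 243
  V: 0 + 3(157.5) = 472.6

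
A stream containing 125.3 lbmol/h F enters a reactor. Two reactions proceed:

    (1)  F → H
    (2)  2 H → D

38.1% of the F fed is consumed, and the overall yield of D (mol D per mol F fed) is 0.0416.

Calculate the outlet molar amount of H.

37.3 lbmol/h

Conversion of F: F consumed = 1ξ₁ = 0.381 × 125.3 → ξ₁ = 47.74 lbmol/h.
Yield of D: 1ξ₂ / 125.3 = 0.0416 → ξ₂ = 5.212 lbmol/h.
Outlet amounts (n = n₀ + Σ ν·ξ):
  F: 125.3 − 1(47.74) = 77.56
  H: 0 + 1(47.74) − 2(5.212) = 37.31
  D: 0 + 1(5.212) = 5.212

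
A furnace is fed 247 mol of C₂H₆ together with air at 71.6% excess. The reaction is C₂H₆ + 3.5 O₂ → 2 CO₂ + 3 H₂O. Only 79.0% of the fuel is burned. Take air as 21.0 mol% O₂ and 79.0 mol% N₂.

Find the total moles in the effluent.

7410 mol

Stoichiometric O₂ = 3.5 × 247 = 864.5 mol; O₂ fed = 864.5 × 1.716 = 1483 mol.
N₂ fed = 1483 × 79/21 = 5581 mol.
Fuel reacted = 0.79 × 247 → ξ = 195.1 mol.
Outlet (n = n₀ + ν ξ):
  C₂H₆: 247 − 1(195.1) = 51.87
  O₂: 1483 − 3.5(195.1) = 800.5
  N₂: 5581 (inert)
  CO₂: 0 + 2(195.1) = 390.3
  H₂O: 0 + 3(195.1) = 585.4
Total out = 51.87 + 800.5 + 5581 + 390.3 + 585.4 = 7409 mol.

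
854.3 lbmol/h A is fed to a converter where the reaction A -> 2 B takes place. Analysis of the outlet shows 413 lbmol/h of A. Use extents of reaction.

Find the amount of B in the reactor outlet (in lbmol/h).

For A: n = n₀ − 1ξ → 413 = 854.3 − 1ξ, giving ξ = 441.3 lbmol/h.
Outlet amounts (n = n₀ + ν ξ):
  A: 854.3 − 1(441.3) = 413
  B: 0 + 2(441.3) = 882.6

883 lbmol/h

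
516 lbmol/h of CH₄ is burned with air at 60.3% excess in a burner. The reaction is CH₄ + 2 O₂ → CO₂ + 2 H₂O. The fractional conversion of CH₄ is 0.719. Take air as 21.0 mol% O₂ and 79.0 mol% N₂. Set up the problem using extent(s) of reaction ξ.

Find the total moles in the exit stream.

Stoichiometric O₂ = 2 × 516 = 1032 lbmol/h; O₂ fed = 1032 × 1.603 = 1654 lbmol/h.
N₂ fed = 1654 × 79/21 = 6223 lbmol/h.
Fuel reacted = 0.719 × 516 → ξ = 371 lbmol/h.
Outlet (n = n₀ + ν ξ):
  CH₄: 516 − 1(371) = 145
  O₂: 1654 − 2(371) = 912.3
  N₂: 6223 (inert)
  CO₂: 0 + 1(371) = 371
  H₂O: 0 + 2(371) = 742
Total out = 145 + 912.3 + 6223 + 371 + 742 = 8394 lbmol/h.

8390 lbmol/h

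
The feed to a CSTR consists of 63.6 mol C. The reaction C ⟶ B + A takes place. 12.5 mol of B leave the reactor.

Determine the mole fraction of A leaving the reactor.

For B: n = n₀ + 1ξ → 12.5 = 0 + 1ξ, giving ξ = 12.5 mol.
Outlet amounts (n = n₀ + ν ξ):
  C: 63.6 − 1(12.5) = 51.1
  B: 0 + 1(12.5) = 12.5
  A: 0 + 1(12.5) = 12.5
Total out = 76.1 mol; y_A = 12.5 / 76.1 = 0.1643.

0.164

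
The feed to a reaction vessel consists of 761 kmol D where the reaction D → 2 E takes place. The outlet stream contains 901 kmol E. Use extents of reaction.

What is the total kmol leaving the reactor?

1210 kmol

For E: n = n₀ + 2ξ → 901 = 0 + 2ξ, giving ξ = 450.5 kmol.
Outlet amounts (n = n₀ + ν ξ):
  D: 761 − 1(450.5) = 310.5
  E: 0 + 2(450.5) = 901
Total out = 310.5 + 901 = 1212 kmol.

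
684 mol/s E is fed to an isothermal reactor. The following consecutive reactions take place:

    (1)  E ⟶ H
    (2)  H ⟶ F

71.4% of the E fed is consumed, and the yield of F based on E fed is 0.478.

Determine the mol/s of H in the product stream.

Conversion of E: E consumed = 1ξ₁ = 0.714 × 684 → ξ₁ = 488.4 mol/s.
Yield of F: 1ξ₂ / 684 = 0.478 → ξ₂ = 327 mol/s.
Outlet amounts (n = n₀ + Σ ν·ξ):
  E: 684 − 1(488.4) = 195.6
  H: 0 + 1(488.4) − 1(327) = 161.4
  F: 0 + 1(327) = 327

161 mol/s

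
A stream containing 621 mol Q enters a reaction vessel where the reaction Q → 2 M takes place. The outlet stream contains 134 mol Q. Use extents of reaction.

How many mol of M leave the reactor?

For Q: n = n₀ − 1ξ → 134 = 621 − 1ξ, giving ξ = 487 mol.
Outlet amounts (n = n₀ + ν ξ):
  Q: 621 − 1(487) = 134
  M: 0 + 2(487) = 974

974 mol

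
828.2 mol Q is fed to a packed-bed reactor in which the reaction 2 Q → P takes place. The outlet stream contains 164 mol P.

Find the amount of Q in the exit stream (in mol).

500 mol

For P: n = n₀ + 1ξ → 164 = 0 + 1ξ, giving ξ = 164 mol.
Outlet amounts (n = n₀ + ν ξ):
  Q: 828.2 − 2(164) = 500.2
  P: 0 + 1(164) = 164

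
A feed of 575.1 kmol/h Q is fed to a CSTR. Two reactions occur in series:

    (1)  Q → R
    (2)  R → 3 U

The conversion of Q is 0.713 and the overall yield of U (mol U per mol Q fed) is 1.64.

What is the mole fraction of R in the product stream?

Conversion of Q: Q consumed = 1ξ₁ = 0.713 × 575.1 → ξ₁ = 410 kmol/h.
Yield of U: 3ξ₂ / 575.1 = 1.64 → ξ₂ = 314.4 kmol/h.
Outlet amounts (n = n₀ + Σ ν·ξ):
  Q: 575.1 − 1(410) = 165.1
  R: 0 + 1(410) − 1(314.4) = 95.66
  U: 0 + 3(314.4) = 943.2
Total out = 1204 kmol/h; y_R = 95.66 / 1204 = 0.07946.

0.0795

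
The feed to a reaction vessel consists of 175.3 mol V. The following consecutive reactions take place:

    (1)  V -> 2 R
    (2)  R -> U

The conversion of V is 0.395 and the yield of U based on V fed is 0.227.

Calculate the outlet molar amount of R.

98.7 mol

Conversion of V: V consumed = 1ξ₁ = 0.395 × 175.3 → ξ₁ = 69.24 mol.
Yield of U: 1ξ₂ / 175.3 = 0.227 → ξ₂ = 39.79 mol.
Outlet amounts (n = n₀ + Σ ν·ξ):
  V: 175.3 − 1(69.24) = 106.1
  R: 0 + 2(69.24) − 1(39.79) = 98.69
  U: 0 + 1(39.79) = 39.79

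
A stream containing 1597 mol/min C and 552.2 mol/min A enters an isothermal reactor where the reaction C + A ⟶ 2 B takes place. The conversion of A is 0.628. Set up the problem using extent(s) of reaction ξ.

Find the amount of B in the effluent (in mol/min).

694 mol/min

A reacted = 0.628 × 552.2 = 346.8 mol/min; ν_A = −1, so ξ = 346.8/1 = 346.8 mol/min.
Outlet amounts (n = n₀ + ν ξ):
  C: 1597 − 1(346.8) = 1250
  A: 552.2 − 1(346.8) = 205.4
  B: 0 + 2(346.8) = 693.6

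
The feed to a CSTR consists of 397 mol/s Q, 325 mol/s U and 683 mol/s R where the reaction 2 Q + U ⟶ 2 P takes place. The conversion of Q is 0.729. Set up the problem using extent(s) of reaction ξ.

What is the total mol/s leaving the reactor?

Q reacted = 0.729 × 397 = 289.4 mol/s; ν_Q = −2, so ξ = 289.4/2 = 144.7 mol/s.
Outlet amounts (n = n₀ + ν ξ):
  Q: 397 − 2(144.7) = 107.6
  U: 325 − 1(144.7) = 180.3
  P: 0 + 2(144.7) = 289.4
  R: 683 (inert)
Total out = 107.6 + 180.3 + 289.4 + 683 = 1260 mol/s.

1260 mol/s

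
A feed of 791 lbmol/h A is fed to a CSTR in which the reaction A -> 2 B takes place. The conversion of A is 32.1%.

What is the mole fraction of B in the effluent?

A reacted = 0.321 × 791 = 253.9 lbmol/h; ν_A = −1, so ξ = 253.9/1 = 253.9 lbmol/h.
Outlet amounts (n = n₀ + ν ξ):
  A: 791 − 1(253.9) = 537.1
  B: 0 + 2(253.9) = 507.8
Total out = 1045 lbmol/h; y_B = 507.8 / 1045 = 0.486.

0.486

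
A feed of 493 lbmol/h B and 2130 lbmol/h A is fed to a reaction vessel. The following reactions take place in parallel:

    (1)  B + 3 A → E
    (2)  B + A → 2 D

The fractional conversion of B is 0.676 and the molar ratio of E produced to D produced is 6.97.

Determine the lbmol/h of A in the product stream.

1170 lbmol/h

Conversion of B: B consumed = 0.676 × 493 = 333.3 lbmol/h = 1ξ₁ + 1ξ₂.
Selectivity: 1ξ₁ / (2ξ₂) = 6.97 → ξ₁ = 13.94 ξ₂.
Substitute: (1·13.94 + 1) ξ₂ = 333.3 → ξ₂ = 22.31 lbmol/h, ξ₁ = 311 lbmol/h.
Outlet amounts (n = n₀ + Σ ν·ξ):
  B: 493 − 1(311) − 1(22.31) = 159.7
  A: 2130 − 3(311) − 1(22.31) = 1175
  E: 0 + 1(311) = 311
  D: 0 + 2(22.31) = 44.61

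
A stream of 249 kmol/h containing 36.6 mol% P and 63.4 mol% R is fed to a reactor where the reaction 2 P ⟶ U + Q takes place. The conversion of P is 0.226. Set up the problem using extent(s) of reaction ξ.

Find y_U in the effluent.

P reacted = 0.226 × 91.13 = 20.6 kmol/h; ν_P = −2, so ξ = 20.6/2 = 10.3 kmol/h.
Outlet amounts (n = n₀ + ν ξ):
  P: 91.13 − 2(10.3) = 70.54
  U: 0 + 1(10.3) = 10.3
  Q: 0 + 1(10.3) = 10.3
  R: 157.9 (inert)
Total out = 249 kmol/h; y_U = 10.3 / 249 = 0.04136.

0.0414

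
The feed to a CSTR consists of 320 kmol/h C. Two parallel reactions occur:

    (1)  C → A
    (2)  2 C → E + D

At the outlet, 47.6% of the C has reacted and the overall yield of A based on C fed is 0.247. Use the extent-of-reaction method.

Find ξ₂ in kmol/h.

ξ₂ = 36.6 kmol/h

Yield of A: 1ξ₁ / 320 = 0.247 → ξ₁ = 79.04 kmol/h.
Conversion of C: 1ξ₁ + 2ξ₂ = 0.476 × 320 = 152.3 → ξ₂ = 36.64 kmol/h.
Outlet amounts (n = n₀ + Σ ν·ξ):
  C: 320 − 1(79.04) − 2(36.64) = 167.7
  A: 0 + 1(79.04) = 79.04
  E: 0 + 1(36.64) = 36.64
  D: 0 + 1(36.64) = 36.64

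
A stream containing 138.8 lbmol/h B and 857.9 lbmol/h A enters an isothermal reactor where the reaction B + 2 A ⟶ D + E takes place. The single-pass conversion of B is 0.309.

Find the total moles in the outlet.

B reacted = 0.309 × 138.8 = 42.89 lbmol/h; ν_B = −1, so ξ = 42.89/1 = 42.89 lbmol/h.
Outlet amounts (n = n₀ + ν ξ):
  B: 138.8 − 1(42.89) = 95.91
  A: 857.9 − 2(42.89) = 772.1
  D: 0 + 1(42.89) = 42.89
  E: 0 + 1(42.89) = 42.89
Total out = 95.91 + 772.1 + 42.89 + 42.89 = 953.8 lbmol/h.

954 lbmol/h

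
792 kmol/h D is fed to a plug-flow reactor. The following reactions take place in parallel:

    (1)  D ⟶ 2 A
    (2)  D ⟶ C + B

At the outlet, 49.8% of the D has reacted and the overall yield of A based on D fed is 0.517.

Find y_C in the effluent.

0.16

Yield of A: 2ξ₁ / 792 = 0.517 → ξ₁ = 204.7 kmol/h.
Conversion of D: 1ξ₁ + 1ξ₂ = 0.498 × 792 = 394.4 → ξ₂ = 189.7 kmol/h.
Outlet amounts (n = n₀ + Σ ν·ξ):
  D: 792 − 1(204.7) − 1(189.7) = 397.6
  A: 0 + 2(204.7) = 409.5
  C: 0 + 1(189.7) = 189.7
  B: 0 + 1(189.7) = 189.7
Total out = 1186 kmol/h; y_C = 189.7 / 1186 = 0.1599.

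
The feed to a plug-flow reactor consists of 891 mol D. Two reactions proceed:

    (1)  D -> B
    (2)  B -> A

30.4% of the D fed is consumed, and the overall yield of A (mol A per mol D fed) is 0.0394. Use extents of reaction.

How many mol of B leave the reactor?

236 mol

Conversion of D: D consumed = 1ξ₁ = 0.304 × 891 → ξ₁ = 270.9 mol.
Yield of A: 1ξ₂ / 891 = 0.0394 → ξ₂ = 35.11 mol.
Outlet amounts (n = n₀ + Σ ν·ξ):
  D: 891 − 1(270.9) = 620.1
  B: 0 + 1(270.9) − 1(35.11) = 235.8
  A: 0 + 1(35.11) = 35.11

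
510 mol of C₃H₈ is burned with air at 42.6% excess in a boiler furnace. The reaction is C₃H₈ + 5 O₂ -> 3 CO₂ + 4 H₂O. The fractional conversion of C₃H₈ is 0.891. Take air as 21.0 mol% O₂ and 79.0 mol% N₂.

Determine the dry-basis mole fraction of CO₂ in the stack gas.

0.0828

Stoichiometric O₂ = 5 × 510 = 2550 mol; O₂ fed = 2550 × 1.426 = 3636 mol.
N₂ fed = 3636 × 79/21 = 13680 mol.
Fuel reacted = 0.891 × 510 → ξ = 454.4 mol.
Outlet (n = n₀ + ν ξ):
  C₃H₈: 510 − 1(454.4) = 55.59
  O₂: 3636 − 5(454.4) = 1364
  N₂: 13680 (inert)
  CO₂: 0 + 3(454.4) = 1363
  H₂O: 0 + 4(454.4) = 1818
Dry total = 16460 mol; y_CO₂ (dry) = 1363 / 16460 = 0.08281.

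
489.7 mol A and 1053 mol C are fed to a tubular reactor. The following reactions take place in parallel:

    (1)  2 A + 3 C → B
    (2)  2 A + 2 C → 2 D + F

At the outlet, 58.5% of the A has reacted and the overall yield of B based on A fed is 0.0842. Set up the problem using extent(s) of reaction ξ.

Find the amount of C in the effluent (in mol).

725 mol

Yield of B: 1ξ₁ / 489.7 = 0.0842 → ξ₁ = 41.23 mol.
Conversion of A: 2ξ₁ + 2ξ₂ = 0.585 × 489.7 = 286.5 → ξ₂ = 102 mol.
Outlet amounts (n = n₀ + Σ ν·ξ):
  A: 489.7 − 2(41.23) − 2(102) = 203.2
  C: 1053 − 3(41.23) − 2(102) = 725.3
  B: 0 + 1(41.23) = 41.23
  D: 0 + 2(102) = 204
  F: 0 + 1(102) = 102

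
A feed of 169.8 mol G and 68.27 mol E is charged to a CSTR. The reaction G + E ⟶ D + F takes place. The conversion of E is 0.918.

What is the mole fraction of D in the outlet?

0.263

E reacted = 0.918 × 68.27 = 62.67 mol; ν_E = −1, so ξ = 62.67/1 = 62.67 mol.
Outlet amounts (n = n₀ + ν ξ):
  G: 169.8 − 1(62.67) = 107.1
  E: 68.27 − 1(62.67) = 5.598
  D: 0 + 1(62.67) = 62.67
  F: 0 + 1(62.67) = 62.67
Total out = 238.1 mol; y_D = 62.67 / 238.1 = 0.2632.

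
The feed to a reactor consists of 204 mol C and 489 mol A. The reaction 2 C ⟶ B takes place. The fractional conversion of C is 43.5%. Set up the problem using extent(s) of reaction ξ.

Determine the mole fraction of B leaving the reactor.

0.0684

C reacted = 0.435 × 204 = 88.74 mol; ν_C = −2, so ξ = 88.74/2 = 44.37 mol.
Outlet amounts (n = n₀ + ν ξ):
  C: 204 − 2(44.37) = 115.3
  B: 0 + 1(44.37) = 44.37
  A: 489 (inert)
Total out = 648.6 mol; y_B = 44.37 / 648.6 = 0.06841.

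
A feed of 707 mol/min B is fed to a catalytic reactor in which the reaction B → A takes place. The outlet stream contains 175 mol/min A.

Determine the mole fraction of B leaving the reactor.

0.752

For A: n = n₀ + 1ξ → 175 = 0 + 1ξ, giving ξ = 175 mol/min.
Outlet amounts (n = n₀ + ν ξ):
  B: 707 − 1(175) = 532
  A: 0 + 1(175) = 175
Total out = 707 mol/min; y_B = 532 / 707 = 0.7525.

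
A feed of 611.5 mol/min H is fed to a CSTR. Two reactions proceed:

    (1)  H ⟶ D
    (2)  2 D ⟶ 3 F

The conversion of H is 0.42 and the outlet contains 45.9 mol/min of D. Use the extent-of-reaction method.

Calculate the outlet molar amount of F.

Conversion of H: H consumed = 1ξ₁ = 0.42 × 611.5 → ξ₁ = 256.8 mol/min.
D balance: n_D = 0 + 1ξ₁ − 2ξ₂ = 45.9 → ξ₂ = (1·256.8 − 45.9)/2 = 105.5 mol/min.
Outlet amounts (n = n₀ + Σ ν·ξ):
  H: 611.5 − 1(256.8) = 354.7
  D: 0 + 1(256.8) − 2(105.5) = 45.9
  F: 0 + 3(105.5) = 316.4

316 mol/min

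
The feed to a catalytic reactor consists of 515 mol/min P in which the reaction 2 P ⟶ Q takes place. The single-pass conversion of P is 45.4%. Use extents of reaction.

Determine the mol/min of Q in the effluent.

P reacted = 0.454 × 515 = 233.8 mol/min; ν_P = −2, so ξ = 233.8/2 = 116.9 mol/min.
Outlet amounts (n = n₀ + ν ξ):
  P: 515 − 2(116.9) = 281.2
  Q: 0 + 1(116.9) = 116.9

117 mol/min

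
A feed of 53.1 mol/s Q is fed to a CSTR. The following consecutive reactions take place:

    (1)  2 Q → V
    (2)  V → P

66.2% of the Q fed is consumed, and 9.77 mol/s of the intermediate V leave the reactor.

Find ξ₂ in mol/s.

ξ₂ = 7.81 mol/s

Conversion of Q: Q consumed = 2ξ₁ = 0.662 × 53.1 → ξ₁ = 17.58 mol/s.
V balance: n_V = 0 + 1ξ₁ − 1ξ₂ = 9.77 → ξ₂ = (1·17.58 − 9.77)/1 = 7.806 mol/s.
Outlet amounts (n = n₀ + Σ ν·ξ):
  Q: 53.1 − 2(17.58) = 17.95
  V: 0 + 1(17.58) − 1(7.806) = 9.77
  P: 0 + 1(7.806) = 7.806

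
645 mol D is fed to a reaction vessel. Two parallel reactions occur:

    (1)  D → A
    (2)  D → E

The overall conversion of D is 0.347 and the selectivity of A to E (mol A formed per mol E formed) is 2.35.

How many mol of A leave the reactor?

Conversion of D: D consumed = 0.347 × 645 = 223.8 mol = 1ξ₁ + 1ξ₂.
Selectivity: 1ξ₁ / (1ξ₂) = 2.35 → ξ₁ = 2.35 ξ₂.
Substitute: (1·2.35 + 1) ξ₂ = 223.8 → ξ₂ = 66.81 mol, ξ₁ = 157 mol.
Outlet amounts (n = n₀ + Σ ν·ξ):
  D: 645 − 1(157) − 1(66.81) = 421.2
  A: 0 + 1(157) = 157
  E: 0 + 1(66.81) = 66.81

157 mol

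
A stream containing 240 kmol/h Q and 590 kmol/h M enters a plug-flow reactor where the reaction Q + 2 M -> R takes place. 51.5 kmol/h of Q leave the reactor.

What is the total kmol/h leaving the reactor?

For Q: n = n₀ − 1ξ → 51.5 = 240 − 1ξ, giving ξ = 188.5 kmol/h.
Outlet amounts (n = n₀ + ν ξ):
  Q: 240 − 1(188.5) = 51.5
  M: 590 − 2(188.5) = 213
  R: 0 + 1(188.5) = 188.5
Total out = 51.5 + 213 + 188.5 = 453 kmol/h.

453 kmol/h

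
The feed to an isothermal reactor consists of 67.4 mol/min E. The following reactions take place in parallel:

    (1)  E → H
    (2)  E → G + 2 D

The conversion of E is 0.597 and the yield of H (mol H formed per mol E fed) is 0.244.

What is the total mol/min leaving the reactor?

115 mol/min

Yield of H: 1ξ₁ / 67.4 = 0.244 → ξ₁ = 16.45 mol/min.
Conversion of E: 1ξ₁ + 1ξ₂ = 0.597 × 67.4 = 40.24 → ξ₂ = 23.79 mol/min.
Outlet amounts (n = n₀ + Σ ν·ξ):
  E: 67.4 − 1(16.45) − 1(23.79) = 27.16
  H: 0 + 1(16.45) = 16.45
  G: 0 + 1(23.79) = 23.79
  D: 0 + 2(23.79) = 47.58
Total out = 27.16 + 16.45 + 23.79 + 47.58 = 115 mol/min.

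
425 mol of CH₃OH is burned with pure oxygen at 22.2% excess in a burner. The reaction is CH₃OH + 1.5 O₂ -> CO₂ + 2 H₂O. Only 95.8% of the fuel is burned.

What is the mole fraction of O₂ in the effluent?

Stoichiometric O₂ = 1.5 × 425 = 637.5 mol; O₂ fed = 637.5 × 1.222 = 779 mol.
Fuel reacted = 0.958 × 425 → ξ = 407.1 mol.
Outlet (n = n₀ + ν ξ):
  CH₃OH: 425 − 1(407.1) = 17.85
  O₂: 779 − 1.5(407.1) = 168.3
  CO₂: 0 + 1(407.1) = 407.1
  H₂O: 0 + 2(407.1) = 814.3
Total out = 1408 mol; y_O₂ = 168.3 / 1408 = 0.1196.

0.12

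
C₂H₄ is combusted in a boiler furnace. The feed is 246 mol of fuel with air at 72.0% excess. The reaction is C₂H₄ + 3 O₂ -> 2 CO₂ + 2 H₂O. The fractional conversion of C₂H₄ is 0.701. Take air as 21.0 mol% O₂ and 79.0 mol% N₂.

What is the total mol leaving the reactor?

6290 mol

Stoichiometric O₂ = 3 × 246 = 738 mol; O₂ fed = 738 × 1.720 = 1269 mol.
N₂ fed = 1269 × 79/21 = 4775 mol.
Fuel reacted = 0.701 × 246 → ξ = 172.4 mol.
Outlet (n = n₀ + ν ξ):
  C₂H₄: 246 − 1(172.4) = 73.55
  O₂: 1269 − 3(172.4) = 752
  N₂: 4775 (inert)
  CO₂: 0 + 2(172.4) = 344.9
  H₂O: 0 + 2(172.4) = 344.9
Total out = 73.55 + 752 + 4775 + 344.9 + 344.9 = 6291 mol.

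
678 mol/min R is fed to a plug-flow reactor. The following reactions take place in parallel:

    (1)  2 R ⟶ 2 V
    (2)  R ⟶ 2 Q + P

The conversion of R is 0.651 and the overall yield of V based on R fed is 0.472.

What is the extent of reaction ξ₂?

Yield of V: 2ξ₁ / 678 = 0.472 → ξ₁ = 160 mol/min.
Conversion of R: 2ξ₁ + 1ξ₂ = 0.651 × 678 = 441.4 → ξ₂ = 121.4 mol/min.
Outlet amounts (n = n₀ + Σ ν·ξ):
  R: 678 − 2(160) − 1(121.4) = 236.6
  V: 0 + 2(160) = 320
  Q: 0 + 2(121.4) = 242.7
  P: 0 + 1(121.4) = 121.4

ξ₂ = 121 mol/min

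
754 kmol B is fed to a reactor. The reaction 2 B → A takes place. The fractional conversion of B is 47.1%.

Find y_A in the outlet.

B reacted = 0.471 × 754 = 355.1 kmol; ν_B = −2, so ξ = 355.1/2 = 177.6 kmol.
Outlet amounts (n = n₀ + ν ξ):
  B: 754 − 2(177.6) = 398.9
  A: 0 + 1(177.6) = 177.6
Total out = 576.4 kmol; y_A = 177.6 / 576.4 = 0.308.

0.308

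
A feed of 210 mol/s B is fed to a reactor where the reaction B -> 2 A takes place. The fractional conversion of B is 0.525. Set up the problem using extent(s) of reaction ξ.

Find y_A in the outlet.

B reacted = 0.525 × 210 = 110.2 mol/s; ν_B = −1, so ξ = 110.2/1 = 110.2 mol/s.
Outlet amounts (n = n₀ + ν ξ):
  B: 210 − 1(110.2) = 99.75
  A: 0 + 2(110.2) = 220.5
Total out = 320.2 mol/s; y_A = 220.5 / 320.2 = 0.6885.

0.689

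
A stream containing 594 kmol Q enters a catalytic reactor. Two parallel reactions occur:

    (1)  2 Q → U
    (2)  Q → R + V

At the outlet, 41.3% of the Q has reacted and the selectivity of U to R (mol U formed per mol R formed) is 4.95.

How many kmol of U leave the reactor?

111 kmol

Conversion of Q: Q consumed = 0.413 × 594 = 245.3 kmol = 2ξ₁ + 1ξ₂.
Selectivity: 1ξ₁ / (1ξ₂) = 4.95 → ξ₁ = 4.95 ξ₂.
Substitute: (2·4.95 + 1) ξ₂ = 245.3 → ξ₂ = 22.51 kmol, ξ₁ = 111.4 kmol.
Outlet amounts (n = n₀ + Σ ν·ξ):
  Q: 594 − 2(111.4) − 1(22.51) = 348.7
  U: 0 + 1(111.4) = 111.4
  R: 0 + 1(22.51) = 22.51
  V: 0 + 1(22.51) = 22.51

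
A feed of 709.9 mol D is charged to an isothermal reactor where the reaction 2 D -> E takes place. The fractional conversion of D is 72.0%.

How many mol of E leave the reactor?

256 mol

D reacted = 0.72 × 709.9 = 511.1 mol; ν_D = −2, so ξ = 511.1/2 = 255.6 mol.
Outlet amounts (n = n₀ + ν ξ):
  D: 709.9 − 2(255.6) = 198.8
  E: 0 + 1(255.6) = 255.6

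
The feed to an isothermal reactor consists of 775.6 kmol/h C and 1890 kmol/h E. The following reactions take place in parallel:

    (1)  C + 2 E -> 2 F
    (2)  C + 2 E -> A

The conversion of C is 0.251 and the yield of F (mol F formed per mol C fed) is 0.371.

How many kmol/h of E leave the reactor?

Yield of F: 2ξ₁ / 775.6 = 0.371 → ξ₁ = 143.9 kmol/h.
Conversion of C: 1ξ₁ + 1ξ₂ = 0.251 × 775.6 = 194.7 → ξ₂ = 50.8 kmol/h.
Outlet amounts (n = n₀ + Σ ν·ξ):
  C: 775.6 − 1(143.9) − 1(50.8) = 580.9
  E: 1890 − 2(143.9) − 2(50.8) = 1501
  F: 0 + 2(143.9) = 287.7
  A: 0 + 1(50.8) = 50.8

1500 kmol/h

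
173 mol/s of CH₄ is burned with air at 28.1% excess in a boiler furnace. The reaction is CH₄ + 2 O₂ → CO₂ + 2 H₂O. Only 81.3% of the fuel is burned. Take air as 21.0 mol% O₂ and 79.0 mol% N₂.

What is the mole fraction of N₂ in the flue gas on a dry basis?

0.833

Stoichiometric O₂ = 2 × 173 = 346 mol/s; O₂ fed = 346 × 1.281 = 443.2 mol/s.
N₂ fed = 443.2 × 79/21 = 1667 mol/s.
Fuel reacted = 0.813 × 173 → ξ = 140.6 mol/s.
Outlet (n = n₀ + ν ξ):
  CH₄: 173 − 1(140.6) = 32.35
  O₂: 443.2 − 2(140.6) = 161.9
  N₂: 1667 (inert)
  CO₂: 0 + 1(140.6) = 140.6
  H₂O: 0 + 2(140.6) = 281.3
Dry total = 2002 mol/s; y_N₂ (dry) = 1667 / 2002 = 0.8327.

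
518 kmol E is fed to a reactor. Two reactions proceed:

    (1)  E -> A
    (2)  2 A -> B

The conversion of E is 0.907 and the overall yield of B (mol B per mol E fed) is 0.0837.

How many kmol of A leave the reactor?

383 kmol

Conversion of E: E consumed = 1ξ₁ = 0.907 × 518 → ξ₁ = 469.8 kmol.
Yield of B: 1ξ₂ / 518 = 0.0837 → ξ₂ = 43.36 kmol.
Outlet amounts (n = n₀ + Σ ν·ξ):
  E: 518 − 1(469.8) = 48.17
  A: 0 + 1(469.8) − 2(43.36) = 383.1
  B: 0 + 1(43.36) = 43.36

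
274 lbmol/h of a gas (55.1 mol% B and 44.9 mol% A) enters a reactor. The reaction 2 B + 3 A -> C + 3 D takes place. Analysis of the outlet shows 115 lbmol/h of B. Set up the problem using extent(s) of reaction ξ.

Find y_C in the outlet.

For B: n = n₀ − 2ξ → 115 = 151 − 2ξ, giving ξ = 17.99 lbmol/h.
Outlet amounts (n = n₀ + ν ξ):
  B: 151 − 2(17.99) = 115
  A: 123 − 3(17.99) = 69.07
  C: 0 + 1(17.99) = 17.99
  D: 0 + 3(17.99) = 53.96
Total out = 256 lbmol/h; y_C = 17.99 / 256 = 0.07026.

0.0703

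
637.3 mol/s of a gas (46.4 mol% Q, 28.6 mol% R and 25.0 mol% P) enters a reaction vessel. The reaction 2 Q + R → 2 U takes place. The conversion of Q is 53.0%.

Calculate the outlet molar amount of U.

157 mol/s

Q reacted = 0.53 × 295.7 = 156.7 mol/s; ν_Q = −2, so ξ = 156.7/2 = 78.36 mol/s.
Outlet amounts (n = n₀ + ν ξ):
  Q: 295.7 − 2(78.36) = 139
  R: 182.3 − 1(78.36) = 103.9
  U: 0 + 2(78.36) = 156.7
  P: 159.3 (inert)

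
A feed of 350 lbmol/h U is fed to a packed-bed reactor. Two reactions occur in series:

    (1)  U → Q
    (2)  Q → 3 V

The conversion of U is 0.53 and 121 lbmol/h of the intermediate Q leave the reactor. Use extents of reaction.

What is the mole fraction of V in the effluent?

0.404

Conversion of U: U consumed = 1ξ₁ = 0.53 × 350 → ξ₁ = 185.5 lbmol/h.
Q balance: n_Q = 0 + 1ξ₁ − 1ξ₂ = 121 → ξ₂ = (1·185.5 − 121)/1 = 64.5 lbmol/h.
Outlet amounts (n = n₀ + Σ ν·ξ):
  U: 350 − 1(185.5) = 164.5
  Q: 0 + 1(185.5) − 1(64.5) = 121
  V: 0 + 3(64.5) = 193.5
Total out = 479 lbmol/h; y_V = 193.5 / 479 = 0.404.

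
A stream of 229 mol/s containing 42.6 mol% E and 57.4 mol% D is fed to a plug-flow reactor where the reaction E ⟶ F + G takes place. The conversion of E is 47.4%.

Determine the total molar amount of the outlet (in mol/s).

E reacted = 0.474 × 97.55 = 46.24 mol/s; ν_E = −1, so ξ = 46.24/1 = 46.24 mol/s.
Outlet amounts (n = n₀ + ν ξ):
  E: 97.55 − 1(46.24) = 51.31
  F: 0 + 1(46.24) = 46.24
  G: 0 + 1(46.24) = 46.24
  D: 131.4 (inert)
Total out = 51.31 + 46.24 + 46.24 + 131.4 = 275.2 mol/s.

275 mol/s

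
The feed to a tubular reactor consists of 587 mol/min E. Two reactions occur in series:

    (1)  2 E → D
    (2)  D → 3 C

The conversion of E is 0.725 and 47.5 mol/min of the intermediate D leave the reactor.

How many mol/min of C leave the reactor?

496 mol/min

Conversion of E: E consumed = 2ξ₁ = 0.725 × 587 → ξ₁ = 212.8 mol/min.
D balance: n_D = 0 + 1ξ₁ − 1ξ₂ = 47.5 → ξ₂ = (1·212.8 − 47.5)/1 = 165.3 mol/min.
Outlet amounts (n = n₀ + Σ ν·ξ):
  E: 587 − 2(212.8) = 161.4
  D: 0 + 1(212.8) − 1(165.3) = 47.5
  C: 0 + 3(165.3) = 495.9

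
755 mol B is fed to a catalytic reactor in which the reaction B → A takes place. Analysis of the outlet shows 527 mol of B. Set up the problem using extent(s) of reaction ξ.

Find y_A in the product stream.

For B: n = n₀ − 1ξ → 527 = 755 − 1ξ, giving ξ = 228 mol.
Outlet amounts (n = n₀ + ν ξ):
  B: 755 − 1(228) = 527
  A: 0 + 1(228) = 228
Total out = 755 mol; y_A = 228 / 755 = 0.302.

0.302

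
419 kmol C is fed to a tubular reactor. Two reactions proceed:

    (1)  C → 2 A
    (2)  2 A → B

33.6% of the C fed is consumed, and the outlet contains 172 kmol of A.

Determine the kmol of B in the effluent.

Conversion of C: C consumed = 1ξ₁ = 0.336 × 419 → ξ₁ = 140.8 kmol.
A balance: n_A = 0 + 2ξ₁ − 2ξ₂ = 172 → ξ₂ = (2·140.8 − 172)/2 = 54.78 kmol.
Outlet amounts (n = n₀ + Σ ν·ξ):
  C: 419 − 1(140.8) = 278.2
  A: 0 + 2(140.8) − 2(54.78) = 172
  B: 0 + 1(54.78) = 54.78

54.8 kmol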